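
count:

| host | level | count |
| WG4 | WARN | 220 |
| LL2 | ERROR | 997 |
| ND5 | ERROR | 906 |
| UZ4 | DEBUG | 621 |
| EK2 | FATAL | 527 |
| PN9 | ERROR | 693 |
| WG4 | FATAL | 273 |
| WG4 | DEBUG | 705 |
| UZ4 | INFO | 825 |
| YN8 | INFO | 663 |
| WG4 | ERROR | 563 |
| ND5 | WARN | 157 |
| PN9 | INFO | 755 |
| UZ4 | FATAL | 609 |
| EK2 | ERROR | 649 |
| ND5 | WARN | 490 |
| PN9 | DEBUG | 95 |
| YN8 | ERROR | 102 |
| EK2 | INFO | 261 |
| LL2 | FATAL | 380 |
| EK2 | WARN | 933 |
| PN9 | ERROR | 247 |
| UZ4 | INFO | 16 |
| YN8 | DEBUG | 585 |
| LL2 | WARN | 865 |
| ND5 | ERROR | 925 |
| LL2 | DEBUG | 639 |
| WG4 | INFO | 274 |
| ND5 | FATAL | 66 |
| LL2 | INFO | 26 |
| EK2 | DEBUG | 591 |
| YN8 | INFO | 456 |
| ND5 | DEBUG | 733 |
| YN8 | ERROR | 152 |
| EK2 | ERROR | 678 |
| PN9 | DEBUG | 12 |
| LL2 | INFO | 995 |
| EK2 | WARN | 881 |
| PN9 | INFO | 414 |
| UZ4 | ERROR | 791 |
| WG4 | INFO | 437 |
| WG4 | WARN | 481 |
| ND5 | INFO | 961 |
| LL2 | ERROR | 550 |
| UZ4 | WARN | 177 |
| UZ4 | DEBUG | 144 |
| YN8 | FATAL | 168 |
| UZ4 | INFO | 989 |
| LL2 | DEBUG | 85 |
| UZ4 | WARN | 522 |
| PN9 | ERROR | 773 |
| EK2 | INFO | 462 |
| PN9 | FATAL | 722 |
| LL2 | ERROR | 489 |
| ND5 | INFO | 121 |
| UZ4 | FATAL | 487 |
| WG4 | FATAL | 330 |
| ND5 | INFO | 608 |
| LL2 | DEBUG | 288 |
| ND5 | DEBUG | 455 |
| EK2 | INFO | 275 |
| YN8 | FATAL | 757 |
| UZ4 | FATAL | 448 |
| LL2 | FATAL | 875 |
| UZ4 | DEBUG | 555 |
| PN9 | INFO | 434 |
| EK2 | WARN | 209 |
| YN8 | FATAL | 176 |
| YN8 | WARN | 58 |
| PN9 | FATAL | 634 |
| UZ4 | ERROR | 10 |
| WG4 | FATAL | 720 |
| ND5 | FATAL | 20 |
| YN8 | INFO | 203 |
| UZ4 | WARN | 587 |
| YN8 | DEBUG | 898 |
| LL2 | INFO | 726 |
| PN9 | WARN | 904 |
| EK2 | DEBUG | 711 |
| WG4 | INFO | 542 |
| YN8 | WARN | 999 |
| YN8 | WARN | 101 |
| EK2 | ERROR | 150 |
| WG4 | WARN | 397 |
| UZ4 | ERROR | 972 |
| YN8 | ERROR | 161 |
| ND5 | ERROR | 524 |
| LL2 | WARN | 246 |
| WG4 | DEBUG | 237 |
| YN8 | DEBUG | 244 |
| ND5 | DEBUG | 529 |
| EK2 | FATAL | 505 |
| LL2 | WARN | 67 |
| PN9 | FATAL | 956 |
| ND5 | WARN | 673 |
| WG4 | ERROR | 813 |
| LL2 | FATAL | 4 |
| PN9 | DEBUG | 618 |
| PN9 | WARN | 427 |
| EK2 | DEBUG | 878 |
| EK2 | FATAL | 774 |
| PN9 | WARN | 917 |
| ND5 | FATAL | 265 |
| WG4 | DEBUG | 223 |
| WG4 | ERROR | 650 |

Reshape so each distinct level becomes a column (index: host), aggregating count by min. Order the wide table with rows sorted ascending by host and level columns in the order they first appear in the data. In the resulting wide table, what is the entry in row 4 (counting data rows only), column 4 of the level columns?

With rows sorted ascending by host, row 4 is host=PN9. level columns in first-appearance order: WARN, ERROR, DEBUG, FATAL, INFO; column 4 is FATAL.
Long rows with host=PN9, level=FATAL: min(722, 634, 956) = 634.

634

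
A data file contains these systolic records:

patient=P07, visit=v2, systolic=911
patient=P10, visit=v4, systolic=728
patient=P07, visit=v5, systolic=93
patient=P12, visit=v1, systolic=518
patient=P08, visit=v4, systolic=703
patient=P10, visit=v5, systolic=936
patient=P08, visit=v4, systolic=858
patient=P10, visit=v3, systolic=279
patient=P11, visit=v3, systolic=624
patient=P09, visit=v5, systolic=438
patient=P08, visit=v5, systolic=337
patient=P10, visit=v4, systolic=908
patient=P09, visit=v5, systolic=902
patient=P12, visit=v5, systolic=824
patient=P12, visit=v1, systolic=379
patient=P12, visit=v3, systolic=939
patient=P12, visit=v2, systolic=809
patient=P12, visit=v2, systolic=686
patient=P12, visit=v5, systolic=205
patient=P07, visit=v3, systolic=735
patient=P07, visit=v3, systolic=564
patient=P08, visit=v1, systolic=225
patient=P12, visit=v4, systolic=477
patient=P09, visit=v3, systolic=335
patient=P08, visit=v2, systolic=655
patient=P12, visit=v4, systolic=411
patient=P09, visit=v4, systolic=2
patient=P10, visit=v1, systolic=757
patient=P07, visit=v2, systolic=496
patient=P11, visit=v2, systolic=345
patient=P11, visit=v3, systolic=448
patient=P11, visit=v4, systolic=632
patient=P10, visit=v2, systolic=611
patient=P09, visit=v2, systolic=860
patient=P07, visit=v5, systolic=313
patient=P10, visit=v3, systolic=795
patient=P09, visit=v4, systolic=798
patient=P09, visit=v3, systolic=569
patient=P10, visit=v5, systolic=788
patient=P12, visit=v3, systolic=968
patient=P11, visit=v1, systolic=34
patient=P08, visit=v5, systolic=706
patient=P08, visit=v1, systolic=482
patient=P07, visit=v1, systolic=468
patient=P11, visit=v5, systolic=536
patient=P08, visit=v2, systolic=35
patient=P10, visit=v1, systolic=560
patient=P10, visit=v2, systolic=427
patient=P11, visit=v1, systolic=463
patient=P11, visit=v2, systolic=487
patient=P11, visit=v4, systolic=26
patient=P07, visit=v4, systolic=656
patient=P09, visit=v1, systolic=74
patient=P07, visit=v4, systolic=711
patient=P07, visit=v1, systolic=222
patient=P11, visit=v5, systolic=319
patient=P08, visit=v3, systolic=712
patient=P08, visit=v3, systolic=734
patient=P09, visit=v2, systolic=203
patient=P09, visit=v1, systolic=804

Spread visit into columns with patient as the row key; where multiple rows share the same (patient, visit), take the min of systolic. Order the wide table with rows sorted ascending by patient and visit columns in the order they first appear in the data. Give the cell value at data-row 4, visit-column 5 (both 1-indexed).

279

With rows sorted ascending by patient, row 4 is patient=P10. visit columns in first-appearance order: v2, v4, v5, v1, v3; column 5 is v3.
Long rows with patient=P10, visit=v3: min(279, 795) = 279.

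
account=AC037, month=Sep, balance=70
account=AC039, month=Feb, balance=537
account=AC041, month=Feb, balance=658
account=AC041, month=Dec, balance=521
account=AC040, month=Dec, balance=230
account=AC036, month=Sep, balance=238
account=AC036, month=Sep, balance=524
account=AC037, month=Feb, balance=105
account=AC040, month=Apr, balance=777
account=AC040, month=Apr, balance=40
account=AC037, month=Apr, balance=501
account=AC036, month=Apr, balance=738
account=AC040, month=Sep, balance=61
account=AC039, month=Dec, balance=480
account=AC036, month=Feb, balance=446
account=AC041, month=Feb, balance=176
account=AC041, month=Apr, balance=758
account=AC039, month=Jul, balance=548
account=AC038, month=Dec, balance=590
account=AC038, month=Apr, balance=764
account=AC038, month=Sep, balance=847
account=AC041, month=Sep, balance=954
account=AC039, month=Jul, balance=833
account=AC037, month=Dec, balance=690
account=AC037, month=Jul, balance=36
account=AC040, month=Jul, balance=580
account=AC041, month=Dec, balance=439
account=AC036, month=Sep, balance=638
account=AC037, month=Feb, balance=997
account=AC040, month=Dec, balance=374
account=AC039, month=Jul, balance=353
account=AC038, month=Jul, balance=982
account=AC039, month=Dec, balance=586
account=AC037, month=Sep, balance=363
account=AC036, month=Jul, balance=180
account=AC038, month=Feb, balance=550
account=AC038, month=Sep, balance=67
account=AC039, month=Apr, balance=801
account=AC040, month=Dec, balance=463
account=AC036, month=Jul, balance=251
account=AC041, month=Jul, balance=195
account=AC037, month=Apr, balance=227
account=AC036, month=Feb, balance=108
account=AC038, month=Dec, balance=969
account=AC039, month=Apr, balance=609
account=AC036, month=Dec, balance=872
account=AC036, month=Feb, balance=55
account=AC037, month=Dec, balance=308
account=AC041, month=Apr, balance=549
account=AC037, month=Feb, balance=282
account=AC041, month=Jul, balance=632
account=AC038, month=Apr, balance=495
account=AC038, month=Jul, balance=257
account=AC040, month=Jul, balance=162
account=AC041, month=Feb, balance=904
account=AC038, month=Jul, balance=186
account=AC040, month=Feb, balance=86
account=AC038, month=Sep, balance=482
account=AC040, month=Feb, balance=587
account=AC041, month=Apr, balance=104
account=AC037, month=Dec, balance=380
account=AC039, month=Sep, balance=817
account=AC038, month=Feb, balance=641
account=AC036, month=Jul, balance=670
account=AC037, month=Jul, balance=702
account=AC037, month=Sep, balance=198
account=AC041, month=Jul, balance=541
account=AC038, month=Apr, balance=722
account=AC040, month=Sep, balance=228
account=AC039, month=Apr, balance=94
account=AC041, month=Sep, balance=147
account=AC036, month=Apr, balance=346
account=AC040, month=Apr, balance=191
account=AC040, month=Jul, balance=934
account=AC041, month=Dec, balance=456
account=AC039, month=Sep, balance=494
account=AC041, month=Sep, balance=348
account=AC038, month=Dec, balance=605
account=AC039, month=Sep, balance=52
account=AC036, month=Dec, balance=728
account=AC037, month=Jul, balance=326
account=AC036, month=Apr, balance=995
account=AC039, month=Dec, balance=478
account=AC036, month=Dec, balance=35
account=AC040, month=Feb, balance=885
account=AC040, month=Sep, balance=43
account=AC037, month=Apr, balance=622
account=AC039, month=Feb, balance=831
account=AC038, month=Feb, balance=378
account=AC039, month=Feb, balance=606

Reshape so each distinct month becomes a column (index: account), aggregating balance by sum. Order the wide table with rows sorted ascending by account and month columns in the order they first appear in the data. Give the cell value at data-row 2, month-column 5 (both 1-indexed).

1064

With rows sorted ascending by account, row 2 is account=AC037. month columns in first-appearance order: Sep, Feb, Dec, Apr, Jul; column 5 is Jul.
Long rows with account=AC037, month=Jul: 36 + 702 + 326 = 1064.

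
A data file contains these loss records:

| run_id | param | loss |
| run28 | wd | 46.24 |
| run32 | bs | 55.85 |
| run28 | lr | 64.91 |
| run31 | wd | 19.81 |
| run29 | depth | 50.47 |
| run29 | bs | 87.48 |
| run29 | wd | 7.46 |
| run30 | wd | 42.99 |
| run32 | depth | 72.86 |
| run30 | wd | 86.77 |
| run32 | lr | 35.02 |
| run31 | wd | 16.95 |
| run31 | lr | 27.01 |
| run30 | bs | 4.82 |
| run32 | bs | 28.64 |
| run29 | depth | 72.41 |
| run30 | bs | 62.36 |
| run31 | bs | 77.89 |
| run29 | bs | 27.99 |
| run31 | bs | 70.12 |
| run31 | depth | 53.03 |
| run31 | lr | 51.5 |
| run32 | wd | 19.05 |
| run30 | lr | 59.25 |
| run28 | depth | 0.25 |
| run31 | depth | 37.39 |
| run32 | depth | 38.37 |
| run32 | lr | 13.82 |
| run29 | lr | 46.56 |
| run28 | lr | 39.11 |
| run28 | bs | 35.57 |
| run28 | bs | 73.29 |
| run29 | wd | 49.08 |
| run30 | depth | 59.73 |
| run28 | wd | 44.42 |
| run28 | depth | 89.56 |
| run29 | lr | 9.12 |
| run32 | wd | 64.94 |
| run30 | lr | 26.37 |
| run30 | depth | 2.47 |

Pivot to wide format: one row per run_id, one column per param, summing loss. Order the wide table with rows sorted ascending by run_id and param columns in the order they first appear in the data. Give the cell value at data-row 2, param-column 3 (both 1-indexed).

55.68

With rows sorted ascending by run_id, row 2 is run_id=run29. param columns in first-appearance order: wd, bs, lr, depth; column 3 is lr.
Long rows with run_id=run29, param=lr: 46.56 + 9.12 = 55.68.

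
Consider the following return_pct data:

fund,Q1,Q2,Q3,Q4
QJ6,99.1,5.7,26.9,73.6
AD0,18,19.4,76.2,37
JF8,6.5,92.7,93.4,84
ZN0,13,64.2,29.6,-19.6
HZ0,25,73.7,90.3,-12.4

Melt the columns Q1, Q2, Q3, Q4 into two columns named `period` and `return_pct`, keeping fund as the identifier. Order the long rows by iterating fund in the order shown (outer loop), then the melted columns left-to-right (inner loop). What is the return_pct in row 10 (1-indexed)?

20 rows total (5 × 4). Row 10: index ⌊(10-1)/4⌋ = 2 into fund → JF8; (10-1) mod 4 = 1 into the melted columns → Q2.
So row 10 is (JF8, Q2, 92.7); return_pct = 92.7.

92.7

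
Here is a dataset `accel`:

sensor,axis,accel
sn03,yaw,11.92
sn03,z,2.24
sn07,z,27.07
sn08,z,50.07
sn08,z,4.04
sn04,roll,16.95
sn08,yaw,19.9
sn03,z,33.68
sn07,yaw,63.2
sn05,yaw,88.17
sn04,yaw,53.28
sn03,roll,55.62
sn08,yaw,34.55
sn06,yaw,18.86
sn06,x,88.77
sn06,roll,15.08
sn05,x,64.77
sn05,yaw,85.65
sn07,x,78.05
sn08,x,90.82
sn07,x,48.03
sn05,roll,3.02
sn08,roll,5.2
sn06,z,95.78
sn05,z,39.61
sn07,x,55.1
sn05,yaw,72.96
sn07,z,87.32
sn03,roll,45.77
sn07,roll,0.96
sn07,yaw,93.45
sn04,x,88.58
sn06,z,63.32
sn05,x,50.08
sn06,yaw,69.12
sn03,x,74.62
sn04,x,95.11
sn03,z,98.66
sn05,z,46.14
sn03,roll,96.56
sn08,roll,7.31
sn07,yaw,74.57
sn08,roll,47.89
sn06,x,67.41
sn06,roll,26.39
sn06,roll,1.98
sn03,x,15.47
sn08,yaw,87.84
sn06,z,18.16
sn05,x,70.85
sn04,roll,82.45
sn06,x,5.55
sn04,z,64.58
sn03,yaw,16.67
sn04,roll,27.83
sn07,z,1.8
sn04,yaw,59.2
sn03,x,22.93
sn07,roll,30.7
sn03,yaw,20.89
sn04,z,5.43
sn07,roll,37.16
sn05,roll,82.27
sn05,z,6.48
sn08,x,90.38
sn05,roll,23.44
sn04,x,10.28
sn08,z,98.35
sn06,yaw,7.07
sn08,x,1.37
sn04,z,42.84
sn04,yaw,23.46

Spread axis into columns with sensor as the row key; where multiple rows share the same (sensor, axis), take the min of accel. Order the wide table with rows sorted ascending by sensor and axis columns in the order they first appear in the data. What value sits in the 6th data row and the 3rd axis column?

With rows sorted ascending by sensor, row 6 is sensor=sn08. axis columns in first-appearance order: yaw, z, roll, x; column 3 is roll.
Long rows with sensor=sn08, axis=roll: min(5.2, 7.31, 47.89) = 5.2.

5.2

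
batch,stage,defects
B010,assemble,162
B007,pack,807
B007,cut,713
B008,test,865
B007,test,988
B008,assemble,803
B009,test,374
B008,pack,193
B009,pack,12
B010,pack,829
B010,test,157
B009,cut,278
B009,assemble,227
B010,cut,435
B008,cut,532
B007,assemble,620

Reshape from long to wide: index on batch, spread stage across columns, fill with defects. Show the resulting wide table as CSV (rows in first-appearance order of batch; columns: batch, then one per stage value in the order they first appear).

Columns: batch plus the 4 distinct stage values (assemble, pack, cut, test).
For example, row B010 column assemble takes defects=162 from the long row (B010, assemble).

batch,assemble,pack,cut,test
B010,162,829,435,157
B007,620,807,713,988
B008,803,193,532,865
B009,227,12,278,374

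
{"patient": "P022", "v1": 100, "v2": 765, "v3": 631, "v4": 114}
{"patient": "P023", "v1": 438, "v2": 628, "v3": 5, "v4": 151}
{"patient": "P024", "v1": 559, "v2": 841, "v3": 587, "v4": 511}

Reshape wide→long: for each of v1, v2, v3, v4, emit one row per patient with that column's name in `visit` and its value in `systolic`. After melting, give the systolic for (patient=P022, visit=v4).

Unpivoting turns each (patient, wide-column) pair into one long row.
The wide cell at row P022, column v4 holds 114, so the long row (P022, v4) has systolic=114.

114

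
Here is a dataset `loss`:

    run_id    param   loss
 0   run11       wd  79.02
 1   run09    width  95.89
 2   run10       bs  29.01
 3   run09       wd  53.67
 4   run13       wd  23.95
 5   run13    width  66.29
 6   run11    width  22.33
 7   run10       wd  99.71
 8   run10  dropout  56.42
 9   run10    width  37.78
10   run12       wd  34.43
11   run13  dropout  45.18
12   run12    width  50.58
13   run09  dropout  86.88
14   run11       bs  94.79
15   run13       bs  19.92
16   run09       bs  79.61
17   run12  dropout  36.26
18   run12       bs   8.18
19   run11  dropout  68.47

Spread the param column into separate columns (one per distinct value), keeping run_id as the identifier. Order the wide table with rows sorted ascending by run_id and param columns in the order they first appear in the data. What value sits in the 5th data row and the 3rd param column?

With rows sorted ascending by run_id, row 5 is run_id=run13. param columns in first-appearance order: wd, width, bs, dropout; column 3 is bs.
Long rows with run_id=run13, param=bs: loss = 19.92.

19.92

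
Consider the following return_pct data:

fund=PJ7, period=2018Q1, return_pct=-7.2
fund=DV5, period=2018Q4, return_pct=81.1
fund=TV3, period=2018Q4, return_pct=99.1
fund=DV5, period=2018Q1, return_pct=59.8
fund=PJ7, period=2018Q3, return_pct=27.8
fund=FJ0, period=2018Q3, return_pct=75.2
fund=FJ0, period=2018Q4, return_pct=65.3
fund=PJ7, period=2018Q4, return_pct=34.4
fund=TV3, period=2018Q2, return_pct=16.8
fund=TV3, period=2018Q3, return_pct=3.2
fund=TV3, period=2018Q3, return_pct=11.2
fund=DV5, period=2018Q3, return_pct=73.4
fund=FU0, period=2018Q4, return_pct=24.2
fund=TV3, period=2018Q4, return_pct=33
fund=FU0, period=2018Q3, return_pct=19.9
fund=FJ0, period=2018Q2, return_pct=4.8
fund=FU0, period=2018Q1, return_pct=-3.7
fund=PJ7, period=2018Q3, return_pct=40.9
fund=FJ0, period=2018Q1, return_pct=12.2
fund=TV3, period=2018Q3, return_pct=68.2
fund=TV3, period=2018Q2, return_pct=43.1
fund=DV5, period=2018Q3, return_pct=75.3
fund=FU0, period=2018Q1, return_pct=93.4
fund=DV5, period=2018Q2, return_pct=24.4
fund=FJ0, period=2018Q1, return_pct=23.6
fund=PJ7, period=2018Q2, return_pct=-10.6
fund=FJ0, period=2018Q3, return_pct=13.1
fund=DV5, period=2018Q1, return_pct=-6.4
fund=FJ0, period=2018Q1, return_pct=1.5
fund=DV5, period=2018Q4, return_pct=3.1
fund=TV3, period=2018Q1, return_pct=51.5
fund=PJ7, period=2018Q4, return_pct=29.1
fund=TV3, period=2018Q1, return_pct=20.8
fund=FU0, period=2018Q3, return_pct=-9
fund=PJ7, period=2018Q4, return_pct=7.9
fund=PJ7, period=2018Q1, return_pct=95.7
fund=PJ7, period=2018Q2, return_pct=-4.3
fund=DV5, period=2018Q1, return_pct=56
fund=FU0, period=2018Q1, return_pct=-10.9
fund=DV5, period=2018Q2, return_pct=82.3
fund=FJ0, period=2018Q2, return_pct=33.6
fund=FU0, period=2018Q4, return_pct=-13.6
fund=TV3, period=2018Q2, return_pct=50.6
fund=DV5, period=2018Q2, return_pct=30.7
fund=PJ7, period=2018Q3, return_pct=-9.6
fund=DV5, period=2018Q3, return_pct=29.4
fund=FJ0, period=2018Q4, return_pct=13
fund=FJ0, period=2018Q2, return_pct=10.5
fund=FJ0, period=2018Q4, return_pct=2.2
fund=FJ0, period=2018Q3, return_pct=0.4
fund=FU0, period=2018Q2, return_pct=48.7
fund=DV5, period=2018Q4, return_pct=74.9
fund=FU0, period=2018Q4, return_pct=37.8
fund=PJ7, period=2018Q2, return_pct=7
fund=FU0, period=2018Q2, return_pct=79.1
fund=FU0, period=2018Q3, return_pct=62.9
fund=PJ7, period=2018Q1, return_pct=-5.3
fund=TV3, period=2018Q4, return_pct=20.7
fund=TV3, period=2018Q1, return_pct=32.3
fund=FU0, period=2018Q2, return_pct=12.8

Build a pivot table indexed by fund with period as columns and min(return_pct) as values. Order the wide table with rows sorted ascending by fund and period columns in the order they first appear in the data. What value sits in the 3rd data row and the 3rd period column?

-9

With rows sorted ascending by fund, row 3 is fund=FU0. period columns in first-appearance order: 2018Q1, 2018Q4, 2018Q3, 2018Q2; column 3 is 2018Q3.
Long rows with fund=FU0, period=2018Q3: min(19.9, -9, 62.9) = -9.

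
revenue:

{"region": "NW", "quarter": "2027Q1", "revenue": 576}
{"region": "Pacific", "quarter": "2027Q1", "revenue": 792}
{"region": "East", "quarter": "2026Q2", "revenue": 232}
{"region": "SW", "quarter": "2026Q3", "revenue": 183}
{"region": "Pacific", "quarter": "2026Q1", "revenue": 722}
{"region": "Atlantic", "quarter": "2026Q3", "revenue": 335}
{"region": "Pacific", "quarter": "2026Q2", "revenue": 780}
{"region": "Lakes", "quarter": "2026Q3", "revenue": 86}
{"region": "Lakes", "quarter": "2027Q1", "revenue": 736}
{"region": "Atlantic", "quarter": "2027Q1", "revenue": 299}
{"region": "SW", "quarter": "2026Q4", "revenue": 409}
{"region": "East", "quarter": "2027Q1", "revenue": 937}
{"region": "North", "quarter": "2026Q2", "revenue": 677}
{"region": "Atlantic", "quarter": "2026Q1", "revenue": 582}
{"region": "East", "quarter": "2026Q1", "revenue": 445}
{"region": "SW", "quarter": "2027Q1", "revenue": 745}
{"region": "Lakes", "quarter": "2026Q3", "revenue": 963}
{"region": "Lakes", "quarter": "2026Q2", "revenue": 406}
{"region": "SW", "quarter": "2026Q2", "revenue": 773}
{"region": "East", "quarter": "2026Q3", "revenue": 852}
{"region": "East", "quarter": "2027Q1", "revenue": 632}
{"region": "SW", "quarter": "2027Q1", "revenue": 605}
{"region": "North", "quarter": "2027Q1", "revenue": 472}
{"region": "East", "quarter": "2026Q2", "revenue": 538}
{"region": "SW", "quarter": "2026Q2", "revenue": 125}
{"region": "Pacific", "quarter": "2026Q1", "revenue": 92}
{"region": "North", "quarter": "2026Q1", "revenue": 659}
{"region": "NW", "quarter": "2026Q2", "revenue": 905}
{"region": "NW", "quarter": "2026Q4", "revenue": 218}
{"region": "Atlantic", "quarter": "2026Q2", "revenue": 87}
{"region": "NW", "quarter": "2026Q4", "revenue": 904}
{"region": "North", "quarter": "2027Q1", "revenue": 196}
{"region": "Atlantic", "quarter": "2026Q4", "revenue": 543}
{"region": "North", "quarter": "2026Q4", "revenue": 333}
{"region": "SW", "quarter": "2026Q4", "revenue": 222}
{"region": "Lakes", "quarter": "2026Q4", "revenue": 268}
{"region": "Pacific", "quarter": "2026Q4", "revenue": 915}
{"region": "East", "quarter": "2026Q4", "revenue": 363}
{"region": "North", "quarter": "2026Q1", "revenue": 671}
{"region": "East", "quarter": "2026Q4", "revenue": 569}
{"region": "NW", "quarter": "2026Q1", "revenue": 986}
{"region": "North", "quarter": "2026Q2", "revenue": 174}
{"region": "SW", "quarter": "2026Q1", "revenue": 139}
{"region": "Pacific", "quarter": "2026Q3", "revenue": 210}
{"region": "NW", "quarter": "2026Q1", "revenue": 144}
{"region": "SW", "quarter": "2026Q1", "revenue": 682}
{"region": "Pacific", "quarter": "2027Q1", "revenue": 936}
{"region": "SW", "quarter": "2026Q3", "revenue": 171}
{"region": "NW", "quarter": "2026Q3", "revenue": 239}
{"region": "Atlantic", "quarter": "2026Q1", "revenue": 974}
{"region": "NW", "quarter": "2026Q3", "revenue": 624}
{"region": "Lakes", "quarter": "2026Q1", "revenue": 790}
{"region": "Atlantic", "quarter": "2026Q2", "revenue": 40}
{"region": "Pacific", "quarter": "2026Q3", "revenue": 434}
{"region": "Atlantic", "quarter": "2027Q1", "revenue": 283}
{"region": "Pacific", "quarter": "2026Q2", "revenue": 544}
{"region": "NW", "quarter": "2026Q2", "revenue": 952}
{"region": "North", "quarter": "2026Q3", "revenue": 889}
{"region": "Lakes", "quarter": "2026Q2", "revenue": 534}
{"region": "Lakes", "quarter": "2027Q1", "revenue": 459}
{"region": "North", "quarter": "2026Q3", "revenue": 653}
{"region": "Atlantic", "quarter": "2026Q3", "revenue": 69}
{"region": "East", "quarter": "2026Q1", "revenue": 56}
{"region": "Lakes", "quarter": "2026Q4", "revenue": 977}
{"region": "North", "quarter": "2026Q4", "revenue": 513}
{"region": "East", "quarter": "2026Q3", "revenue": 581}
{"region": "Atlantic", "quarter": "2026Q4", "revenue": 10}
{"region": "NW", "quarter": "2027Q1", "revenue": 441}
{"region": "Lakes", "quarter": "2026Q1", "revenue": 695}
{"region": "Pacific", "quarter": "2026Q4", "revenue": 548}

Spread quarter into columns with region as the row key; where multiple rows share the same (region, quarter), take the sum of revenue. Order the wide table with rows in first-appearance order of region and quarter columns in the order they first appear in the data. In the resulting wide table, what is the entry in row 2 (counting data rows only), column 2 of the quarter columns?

With rows in first-appearance order of region, row 2 is region=Pacific. quarter columns in first-appearance order: 2027Q1, 2026Q2, 2026Q3, 2026Q1, 2026Q4; column 2 is 2026Q2.
Long rows with region=Pacific, quarter=2026Q2: 780 + 544 = 1324.

1324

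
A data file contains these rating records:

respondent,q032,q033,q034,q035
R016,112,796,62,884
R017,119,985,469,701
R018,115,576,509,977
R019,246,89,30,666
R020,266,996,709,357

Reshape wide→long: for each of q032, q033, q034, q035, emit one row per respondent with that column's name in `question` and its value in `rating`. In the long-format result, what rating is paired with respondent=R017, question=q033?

985

Unpivoting turns each (respondent, wide-column) pair into one long row.
The wide cell at row R017, column q033 holds 985, so the long row (R017, q033) has rating=985.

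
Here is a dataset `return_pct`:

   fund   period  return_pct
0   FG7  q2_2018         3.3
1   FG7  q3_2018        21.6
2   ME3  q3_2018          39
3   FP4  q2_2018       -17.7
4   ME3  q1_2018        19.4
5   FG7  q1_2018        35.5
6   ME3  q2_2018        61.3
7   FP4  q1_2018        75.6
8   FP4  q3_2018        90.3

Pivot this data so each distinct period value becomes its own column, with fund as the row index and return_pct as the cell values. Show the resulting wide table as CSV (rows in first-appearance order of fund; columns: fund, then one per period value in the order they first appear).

Columns: fund plus the 3 distinct period values (q2_2018, q3_2018, q1_2018).
For example, row FG7 column q2_2018 takes return_pct=3.3 from the long row (FG7, q2_2018).

fund,q2_2018,q3_2018,q1_2018
FG7,3.3,21.6,35.5
ME3,61.3,39,19.4
FP4,-17.7,90.3,75.6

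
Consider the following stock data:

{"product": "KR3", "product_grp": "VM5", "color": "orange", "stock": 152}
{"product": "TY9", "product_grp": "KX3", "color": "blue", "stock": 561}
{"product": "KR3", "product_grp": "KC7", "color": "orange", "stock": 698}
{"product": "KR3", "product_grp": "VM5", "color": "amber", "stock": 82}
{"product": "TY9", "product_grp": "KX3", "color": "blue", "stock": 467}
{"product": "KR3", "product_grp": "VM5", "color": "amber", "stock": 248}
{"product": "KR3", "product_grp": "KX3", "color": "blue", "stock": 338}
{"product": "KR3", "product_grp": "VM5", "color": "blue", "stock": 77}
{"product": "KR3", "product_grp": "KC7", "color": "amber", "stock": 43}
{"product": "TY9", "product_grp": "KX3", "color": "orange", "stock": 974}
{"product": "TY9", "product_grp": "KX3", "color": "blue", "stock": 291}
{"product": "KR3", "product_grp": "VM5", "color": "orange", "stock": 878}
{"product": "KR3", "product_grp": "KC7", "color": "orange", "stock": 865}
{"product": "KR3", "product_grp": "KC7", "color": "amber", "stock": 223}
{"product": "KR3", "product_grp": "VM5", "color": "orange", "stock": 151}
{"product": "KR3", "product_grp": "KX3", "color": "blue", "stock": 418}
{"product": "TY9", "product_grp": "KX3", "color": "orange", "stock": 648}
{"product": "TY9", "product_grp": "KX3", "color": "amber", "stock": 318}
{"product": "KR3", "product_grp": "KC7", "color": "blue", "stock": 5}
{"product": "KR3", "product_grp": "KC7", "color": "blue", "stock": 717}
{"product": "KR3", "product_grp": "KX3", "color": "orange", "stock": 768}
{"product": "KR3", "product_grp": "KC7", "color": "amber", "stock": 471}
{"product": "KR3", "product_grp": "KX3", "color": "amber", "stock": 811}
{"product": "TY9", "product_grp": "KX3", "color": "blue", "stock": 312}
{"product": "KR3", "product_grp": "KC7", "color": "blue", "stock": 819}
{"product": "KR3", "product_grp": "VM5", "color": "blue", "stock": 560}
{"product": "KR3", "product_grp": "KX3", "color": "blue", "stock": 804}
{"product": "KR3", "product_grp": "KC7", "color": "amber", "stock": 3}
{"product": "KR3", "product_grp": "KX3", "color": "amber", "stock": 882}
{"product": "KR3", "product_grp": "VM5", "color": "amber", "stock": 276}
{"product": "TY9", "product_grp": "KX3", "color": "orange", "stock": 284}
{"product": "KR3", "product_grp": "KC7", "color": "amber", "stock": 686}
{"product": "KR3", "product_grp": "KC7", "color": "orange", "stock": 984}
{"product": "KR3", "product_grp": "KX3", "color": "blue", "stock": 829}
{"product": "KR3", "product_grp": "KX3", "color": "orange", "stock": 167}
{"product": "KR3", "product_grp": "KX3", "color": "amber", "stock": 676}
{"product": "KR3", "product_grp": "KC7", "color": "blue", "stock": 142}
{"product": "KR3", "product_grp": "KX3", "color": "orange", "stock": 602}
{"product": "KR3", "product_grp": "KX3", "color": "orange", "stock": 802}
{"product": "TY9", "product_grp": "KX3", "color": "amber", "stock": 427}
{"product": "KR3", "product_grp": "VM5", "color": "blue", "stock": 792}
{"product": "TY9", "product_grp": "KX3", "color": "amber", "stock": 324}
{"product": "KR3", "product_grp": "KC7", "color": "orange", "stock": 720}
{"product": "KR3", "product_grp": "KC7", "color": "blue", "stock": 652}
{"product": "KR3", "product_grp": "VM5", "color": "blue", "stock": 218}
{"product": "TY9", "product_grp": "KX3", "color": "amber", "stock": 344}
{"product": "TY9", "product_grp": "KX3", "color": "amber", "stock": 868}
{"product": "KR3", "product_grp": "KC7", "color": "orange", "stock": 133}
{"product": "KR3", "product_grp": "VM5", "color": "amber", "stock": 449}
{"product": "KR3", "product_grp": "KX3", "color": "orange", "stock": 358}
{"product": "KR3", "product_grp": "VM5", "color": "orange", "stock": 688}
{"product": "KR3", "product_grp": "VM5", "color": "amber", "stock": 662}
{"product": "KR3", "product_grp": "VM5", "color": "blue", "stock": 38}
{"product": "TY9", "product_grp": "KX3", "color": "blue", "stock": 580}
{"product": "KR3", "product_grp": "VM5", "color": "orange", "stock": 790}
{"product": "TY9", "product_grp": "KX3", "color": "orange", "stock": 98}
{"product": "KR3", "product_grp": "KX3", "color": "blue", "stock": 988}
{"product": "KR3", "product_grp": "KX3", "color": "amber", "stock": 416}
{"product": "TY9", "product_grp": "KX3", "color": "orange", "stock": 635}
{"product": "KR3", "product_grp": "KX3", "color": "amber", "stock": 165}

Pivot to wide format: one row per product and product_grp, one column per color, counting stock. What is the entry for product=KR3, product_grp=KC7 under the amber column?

5

Rows with product=KR3, product_grp=KC7 and color=amber: stock values are 43, 223, 471, 3, 686.
5 rows match — count = 5.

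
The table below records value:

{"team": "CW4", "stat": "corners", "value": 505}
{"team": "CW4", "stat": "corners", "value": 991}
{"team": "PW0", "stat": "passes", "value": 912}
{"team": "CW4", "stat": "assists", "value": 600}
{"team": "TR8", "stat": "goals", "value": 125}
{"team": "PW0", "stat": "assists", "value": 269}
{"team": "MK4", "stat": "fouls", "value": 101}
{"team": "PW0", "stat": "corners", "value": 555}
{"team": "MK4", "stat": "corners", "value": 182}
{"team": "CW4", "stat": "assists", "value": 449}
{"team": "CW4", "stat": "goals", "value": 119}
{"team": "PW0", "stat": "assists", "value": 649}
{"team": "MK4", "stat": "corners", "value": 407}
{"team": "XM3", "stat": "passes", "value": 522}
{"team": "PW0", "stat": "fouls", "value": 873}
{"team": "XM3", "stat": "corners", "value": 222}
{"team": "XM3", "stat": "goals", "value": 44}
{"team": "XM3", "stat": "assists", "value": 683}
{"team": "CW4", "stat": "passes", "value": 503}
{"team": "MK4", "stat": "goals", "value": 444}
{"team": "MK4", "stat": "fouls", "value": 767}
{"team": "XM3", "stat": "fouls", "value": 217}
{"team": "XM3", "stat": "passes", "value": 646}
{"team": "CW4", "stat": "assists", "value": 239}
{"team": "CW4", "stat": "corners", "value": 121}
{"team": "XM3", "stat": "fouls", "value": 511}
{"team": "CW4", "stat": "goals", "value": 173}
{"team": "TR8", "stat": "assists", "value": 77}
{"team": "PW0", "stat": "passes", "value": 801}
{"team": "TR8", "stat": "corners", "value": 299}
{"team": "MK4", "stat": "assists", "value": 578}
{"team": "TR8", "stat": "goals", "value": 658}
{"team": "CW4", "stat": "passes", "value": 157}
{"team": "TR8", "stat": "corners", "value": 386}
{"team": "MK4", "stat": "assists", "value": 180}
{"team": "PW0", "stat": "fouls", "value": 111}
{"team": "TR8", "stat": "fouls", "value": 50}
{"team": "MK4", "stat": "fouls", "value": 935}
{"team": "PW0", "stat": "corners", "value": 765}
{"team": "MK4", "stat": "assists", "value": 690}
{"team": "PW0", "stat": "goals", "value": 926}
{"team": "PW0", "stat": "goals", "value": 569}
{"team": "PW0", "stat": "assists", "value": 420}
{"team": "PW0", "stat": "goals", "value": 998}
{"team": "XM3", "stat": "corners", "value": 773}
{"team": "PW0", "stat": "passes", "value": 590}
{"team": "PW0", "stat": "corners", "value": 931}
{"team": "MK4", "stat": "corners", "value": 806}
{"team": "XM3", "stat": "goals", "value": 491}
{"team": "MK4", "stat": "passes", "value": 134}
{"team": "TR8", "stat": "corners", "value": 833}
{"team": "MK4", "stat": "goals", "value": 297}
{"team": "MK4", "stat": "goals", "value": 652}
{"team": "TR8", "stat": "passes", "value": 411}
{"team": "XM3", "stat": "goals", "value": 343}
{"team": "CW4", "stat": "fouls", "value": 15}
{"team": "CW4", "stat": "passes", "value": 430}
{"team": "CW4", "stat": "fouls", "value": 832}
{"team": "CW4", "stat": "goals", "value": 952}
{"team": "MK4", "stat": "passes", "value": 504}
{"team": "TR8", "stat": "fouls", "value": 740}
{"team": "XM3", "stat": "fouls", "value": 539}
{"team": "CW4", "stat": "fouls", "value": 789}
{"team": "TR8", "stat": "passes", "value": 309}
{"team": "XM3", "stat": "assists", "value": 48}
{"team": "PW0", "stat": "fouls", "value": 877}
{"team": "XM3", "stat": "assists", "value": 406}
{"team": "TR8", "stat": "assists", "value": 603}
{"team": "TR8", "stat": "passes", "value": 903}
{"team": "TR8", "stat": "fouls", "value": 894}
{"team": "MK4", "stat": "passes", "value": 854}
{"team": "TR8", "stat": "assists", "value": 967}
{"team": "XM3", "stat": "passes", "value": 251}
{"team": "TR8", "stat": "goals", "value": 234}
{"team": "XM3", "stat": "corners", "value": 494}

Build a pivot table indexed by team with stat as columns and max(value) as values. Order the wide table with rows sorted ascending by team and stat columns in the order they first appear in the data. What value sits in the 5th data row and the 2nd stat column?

With rows sorted ascending by team, row 5 is team=XM3. stat columns in first-appearance order: corners, passes, assists, goals, fouls; column 2 is passes.
Long rows with team=XM3, stat=passes: max(522, 646, 251) = 646.

646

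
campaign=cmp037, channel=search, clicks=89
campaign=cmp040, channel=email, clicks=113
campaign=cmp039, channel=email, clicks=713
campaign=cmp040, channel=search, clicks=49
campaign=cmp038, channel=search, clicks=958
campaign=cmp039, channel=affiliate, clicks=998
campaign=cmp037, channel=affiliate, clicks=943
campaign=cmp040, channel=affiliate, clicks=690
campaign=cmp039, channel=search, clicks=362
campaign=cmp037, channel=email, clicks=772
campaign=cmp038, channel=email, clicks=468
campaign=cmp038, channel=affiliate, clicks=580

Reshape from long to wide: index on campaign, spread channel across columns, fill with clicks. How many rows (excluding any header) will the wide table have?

4 distinct campaign values → 4 rows.

4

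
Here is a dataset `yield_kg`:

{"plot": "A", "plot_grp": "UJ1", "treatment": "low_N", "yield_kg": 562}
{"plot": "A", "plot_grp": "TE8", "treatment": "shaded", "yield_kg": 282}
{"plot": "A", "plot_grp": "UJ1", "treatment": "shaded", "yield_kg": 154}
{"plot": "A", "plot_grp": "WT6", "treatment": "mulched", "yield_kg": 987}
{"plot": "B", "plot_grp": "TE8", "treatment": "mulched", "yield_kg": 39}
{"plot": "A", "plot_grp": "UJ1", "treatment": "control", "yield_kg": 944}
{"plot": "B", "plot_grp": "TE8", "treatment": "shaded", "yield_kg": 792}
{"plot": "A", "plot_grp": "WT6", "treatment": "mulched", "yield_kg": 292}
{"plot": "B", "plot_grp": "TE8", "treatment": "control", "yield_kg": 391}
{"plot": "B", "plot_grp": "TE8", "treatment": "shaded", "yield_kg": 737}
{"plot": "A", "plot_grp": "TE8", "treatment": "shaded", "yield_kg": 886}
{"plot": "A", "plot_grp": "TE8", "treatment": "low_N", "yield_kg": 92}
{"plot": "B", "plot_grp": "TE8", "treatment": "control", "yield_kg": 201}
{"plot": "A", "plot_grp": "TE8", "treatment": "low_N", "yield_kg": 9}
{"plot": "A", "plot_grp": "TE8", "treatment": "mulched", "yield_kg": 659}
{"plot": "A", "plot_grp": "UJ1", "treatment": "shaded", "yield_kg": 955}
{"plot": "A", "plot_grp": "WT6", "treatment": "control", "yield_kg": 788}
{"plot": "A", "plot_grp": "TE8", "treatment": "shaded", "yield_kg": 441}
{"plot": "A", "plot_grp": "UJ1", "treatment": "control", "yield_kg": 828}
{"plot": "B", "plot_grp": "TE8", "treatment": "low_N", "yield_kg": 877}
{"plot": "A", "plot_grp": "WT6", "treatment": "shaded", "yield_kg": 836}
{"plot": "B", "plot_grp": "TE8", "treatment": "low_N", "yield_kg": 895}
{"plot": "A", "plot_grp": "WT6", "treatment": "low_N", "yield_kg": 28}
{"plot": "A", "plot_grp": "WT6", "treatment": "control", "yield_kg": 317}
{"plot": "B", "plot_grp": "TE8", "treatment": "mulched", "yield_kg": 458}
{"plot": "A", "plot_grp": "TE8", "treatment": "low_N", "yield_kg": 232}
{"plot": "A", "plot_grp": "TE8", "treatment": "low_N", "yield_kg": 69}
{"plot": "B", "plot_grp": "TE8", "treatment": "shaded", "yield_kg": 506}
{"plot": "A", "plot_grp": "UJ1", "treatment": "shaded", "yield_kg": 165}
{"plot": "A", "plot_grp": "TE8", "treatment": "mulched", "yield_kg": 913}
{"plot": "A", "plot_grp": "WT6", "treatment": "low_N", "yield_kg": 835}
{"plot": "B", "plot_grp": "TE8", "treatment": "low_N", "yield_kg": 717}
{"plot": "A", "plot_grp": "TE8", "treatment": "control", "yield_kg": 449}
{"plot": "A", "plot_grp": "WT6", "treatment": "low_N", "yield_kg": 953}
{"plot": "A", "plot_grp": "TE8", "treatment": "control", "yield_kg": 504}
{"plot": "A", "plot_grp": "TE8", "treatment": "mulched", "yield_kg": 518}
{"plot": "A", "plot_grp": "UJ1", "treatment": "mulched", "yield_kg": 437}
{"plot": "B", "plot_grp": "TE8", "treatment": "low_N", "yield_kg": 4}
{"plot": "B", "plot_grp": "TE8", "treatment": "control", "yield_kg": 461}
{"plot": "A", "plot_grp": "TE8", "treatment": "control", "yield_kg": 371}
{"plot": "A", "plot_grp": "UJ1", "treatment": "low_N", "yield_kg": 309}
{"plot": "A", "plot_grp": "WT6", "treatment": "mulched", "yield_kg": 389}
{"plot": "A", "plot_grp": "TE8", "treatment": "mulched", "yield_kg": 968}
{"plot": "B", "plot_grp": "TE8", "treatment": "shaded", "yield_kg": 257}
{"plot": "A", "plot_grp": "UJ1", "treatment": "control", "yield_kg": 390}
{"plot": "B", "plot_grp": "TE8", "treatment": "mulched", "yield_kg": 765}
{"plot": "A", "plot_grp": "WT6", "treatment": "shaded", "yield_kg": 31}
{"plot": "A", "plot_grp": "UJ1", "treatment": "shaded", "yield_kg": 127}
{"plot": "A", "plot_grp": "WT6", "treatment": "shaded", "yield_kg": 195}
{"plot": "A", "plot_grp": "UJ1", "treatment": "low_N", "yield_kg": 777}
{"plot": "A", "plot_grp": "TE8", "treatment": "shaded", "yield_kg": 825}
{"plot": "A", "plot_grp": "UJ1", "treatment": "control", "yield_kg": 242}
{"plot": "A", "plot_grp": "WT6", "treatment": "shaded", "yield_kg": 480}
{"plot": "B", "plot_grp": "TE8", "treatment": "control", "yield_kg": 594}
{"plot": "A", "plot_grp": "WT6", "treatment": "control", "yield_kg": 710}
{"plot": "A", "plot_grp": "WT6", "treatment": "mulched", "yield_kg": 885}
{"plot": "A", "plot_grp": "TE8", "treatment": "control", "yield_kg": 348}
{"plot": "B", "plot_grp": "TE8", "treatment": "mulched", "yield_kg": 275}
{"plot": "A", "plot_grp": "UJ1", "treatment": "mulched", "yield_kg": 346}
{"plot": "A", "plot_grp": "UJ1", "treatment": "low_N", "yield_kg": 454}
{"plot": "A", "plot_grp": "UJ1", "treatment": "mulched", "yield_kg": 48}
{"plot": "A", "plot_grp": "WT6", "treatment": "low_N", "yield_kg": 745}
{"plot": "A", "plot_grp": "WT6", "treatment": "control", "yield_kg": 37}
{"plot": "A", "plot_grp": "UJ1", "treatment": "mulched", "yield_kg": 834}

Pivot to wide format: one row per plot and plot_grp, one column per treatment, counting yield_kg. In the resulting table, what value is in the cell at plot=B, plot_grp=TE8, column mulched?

4

Rows with plot=B, plot_grp=TE8 and treatment=mulched: yield_kg values are 39, 458, 765, 275.
4 rows match — count = 4.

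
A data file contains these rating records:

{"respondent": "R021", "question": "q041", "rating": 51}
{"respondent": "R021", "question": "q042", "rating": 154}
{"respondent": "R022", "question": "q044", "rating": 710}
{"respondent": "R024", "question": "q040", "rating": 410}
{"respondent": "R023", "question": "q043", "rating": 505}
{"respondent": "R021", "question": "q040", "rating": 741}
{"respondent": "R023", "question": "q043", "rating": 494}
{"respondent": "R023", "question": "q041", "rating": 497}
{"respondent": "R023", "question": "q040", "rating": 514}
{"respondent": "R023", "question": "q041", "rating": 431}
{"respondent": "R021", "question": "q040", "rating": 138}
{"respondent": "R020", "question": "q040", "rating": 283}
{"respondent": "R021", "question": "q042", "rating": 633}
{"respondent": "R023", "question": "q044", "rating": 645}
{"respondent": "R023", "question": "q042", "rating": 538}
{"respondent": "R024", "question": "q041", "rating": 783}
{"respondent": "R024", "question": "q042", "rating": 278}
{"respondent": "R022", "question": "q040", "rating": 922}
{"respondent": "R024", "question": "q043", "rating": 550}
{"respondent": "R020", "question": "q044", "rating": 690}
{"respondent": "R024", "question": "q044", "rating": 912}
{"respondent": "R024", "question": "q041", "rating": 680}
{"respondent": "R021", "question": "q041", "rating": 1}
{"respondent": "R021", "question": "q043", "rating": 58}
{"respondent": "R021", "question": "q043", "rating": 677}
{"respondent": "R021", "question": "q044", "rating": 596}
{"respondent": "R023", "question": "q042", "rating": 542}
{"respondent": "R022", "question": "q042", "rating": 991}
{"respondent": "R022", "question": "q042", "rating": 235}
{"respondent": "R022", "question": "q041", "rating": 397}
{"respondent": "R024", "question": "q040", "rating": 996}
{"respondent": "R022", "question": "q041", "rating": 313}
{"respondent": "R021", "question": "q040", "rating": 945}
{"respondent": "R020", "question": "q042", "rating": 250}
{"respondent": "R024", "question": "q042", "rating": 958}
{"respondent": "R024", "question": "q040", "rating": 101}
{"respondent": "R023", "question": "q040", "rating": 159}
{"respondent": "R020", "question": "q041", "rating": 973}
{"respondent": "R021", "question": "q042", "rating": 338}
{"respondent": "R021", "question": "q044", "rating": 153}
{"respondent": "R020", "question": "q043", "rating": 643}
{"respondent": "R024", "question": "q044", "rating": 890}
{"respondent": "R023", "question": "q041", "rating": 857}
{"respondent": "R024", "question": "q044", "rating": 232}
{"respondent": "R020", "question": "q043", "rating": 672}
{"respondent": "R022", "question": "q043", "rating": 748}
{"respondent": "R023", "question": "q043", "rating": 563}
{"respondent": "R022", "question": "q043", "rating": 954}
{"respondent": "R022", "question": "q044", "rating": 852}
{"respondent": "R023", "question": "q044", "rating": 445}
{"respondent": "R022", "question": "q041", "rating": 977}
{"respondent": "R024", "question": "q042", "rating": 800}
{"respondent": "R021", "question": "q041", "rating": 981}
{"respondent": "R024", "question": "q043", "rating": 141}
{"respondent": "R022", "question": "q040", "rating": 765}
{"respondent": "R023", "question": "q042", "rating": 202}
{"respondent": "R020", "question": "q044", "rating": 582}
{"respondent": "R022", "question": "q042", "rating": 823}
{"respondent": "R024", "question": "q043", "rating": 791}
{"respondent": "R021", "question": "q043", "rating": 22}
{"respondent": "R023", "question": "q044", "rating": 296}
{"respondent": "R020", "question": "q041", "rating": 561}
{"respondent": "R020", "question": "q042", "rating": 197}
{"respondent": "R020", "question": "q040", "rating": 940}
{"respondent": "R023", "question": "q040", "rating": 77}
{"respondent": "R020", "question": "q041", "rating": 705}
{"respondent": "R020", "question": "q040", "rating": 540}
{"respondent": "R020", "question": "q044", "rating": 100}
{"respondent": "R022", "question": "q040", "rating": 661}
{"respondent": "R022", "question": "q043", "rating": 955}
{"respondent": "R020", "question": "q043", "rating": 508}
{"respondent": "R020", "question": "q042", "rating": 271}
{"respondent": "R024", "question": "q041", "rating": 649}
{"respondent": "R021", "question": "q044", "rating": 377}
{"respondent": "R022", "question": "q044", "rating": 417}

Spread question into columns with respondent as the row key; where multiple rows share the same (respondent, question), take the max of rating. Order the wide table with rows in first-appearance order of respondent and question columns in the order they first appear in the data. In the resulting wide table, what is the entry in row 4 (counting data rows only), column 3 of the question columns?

With rows in first-appearance order of respondent, row 4 is respondent=R023. question columns in first-appearance order: q041, q042, q044, q040, q043; column 3 is q044.
Long rows with respondent=R023, question=q044: max(645, 445, 296) = 645.

645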